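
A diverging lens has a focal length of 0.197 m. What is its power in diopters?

P = -5.08 D

For a diverging lens, f = −0.197 m.
P = 1/f = 1/(-0.197 m) = -5.08 D.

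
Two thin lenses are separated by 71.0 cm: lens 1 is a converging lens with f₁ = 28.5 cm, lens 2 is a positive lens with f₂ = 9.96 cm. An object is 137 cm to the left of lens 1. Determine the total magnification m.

m = +0.104

Lens 1: 1/d_i1 = 1/(28.5) − 1/(137) = 0.02779, so d_i1 = 35.99 cm; m₁ = −d_i1/d_o1 = -0.2627.
d_o2 = 71.0 − (35.99) = 35.01 cm.
Lens 2: 1/d_i2 = 1/(9.96) − 1/(35.01) = 0.07184, so d_i2 = 13.92 cm; m₂ = −d_i2/d_o2 = -0.3976.
m = m₁·m₂ = (-0.2627)(-0.3976) = +0.104.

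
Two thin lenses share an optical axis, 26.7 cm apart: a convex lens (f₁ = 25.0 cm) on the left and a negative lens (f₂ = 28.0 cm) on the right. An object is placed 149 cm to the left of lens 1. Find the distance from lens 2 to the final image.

Lens 1: 1/d_i1 = 1/f₁ − 1/d_o1 = 1/(25.0) − 1/(149) = 0.03329, so d_i1 = 30.04 cm.
The intermediate image is 30.04 cm to the right of lens 1, which lies 3.340 cm to the right of lens 2 — a virtual object — so d_o2 = −3.340 cm.
Lens 2 is diverging, so f₂ = −28.0 cm.
Lens 2: 1/d_i2 = 1/f₂ − 1/d_o2 = 1/(-28.0) − 1/(-3.340) = 0.2637, so d_i2 = 3.79 cm.
The final image is real, 3.79 cm to the right of lens 2 (overall magnification ≈ -0.23).

3.79 cm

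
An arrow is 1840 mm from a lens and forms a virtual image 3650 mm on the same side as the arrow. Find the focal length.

Virtual image ⇒ d_i = −3650 mm.
1/f = 1/d_o + 1/d_i = 1/(1840) + 1/(-3650) = 0.0002695, so f = 3710 mm.
Since f is positive, the lens is converging.

f = 3710 mm (converging)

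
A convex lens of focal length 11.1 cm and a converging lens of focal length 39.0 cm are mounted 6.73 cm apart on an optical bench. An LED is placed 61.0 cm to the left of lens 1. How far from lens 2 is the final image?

Lens 1: 1/d_i1 = 1/f₁ − 1/d_o1 = 1/(11.1) − 1/(61.0) = 0.07370, so d_i1 = 13.57 cm.
The intermediate image is 13.57 cm to the right of lens 1, which lies 6.840 cm to the right of lens 2 — a virtual object — so d_o2 = −6.840 cm.
Lens 2: 1/d_i2 = 1/f₂ − 1/d_o2 = 1/(39.0) − 1/(-6.840) = 0.1718, so d_i2 = 5.82 cm.
The final image is real, 5.82 cm to the right of lens 2 (overall magnification ≈ -0.19).

5.82 cm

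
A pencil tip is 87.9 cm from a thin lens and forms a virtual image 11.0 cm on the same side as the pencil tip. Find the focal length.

f = -12.6 cm (diverging)

Virtual image ⇒ d_i = −11.0 cm.
1/f = 1/d_o + 1/d_i = 1/(87.9) + 1/(-11.0) = -0.07953, so f = -12.6 cm.
Since f is negative, the thin lens is diverging.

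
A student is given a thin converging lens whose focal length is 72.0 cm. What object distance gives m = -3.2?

m = −d_i/d_o ⇒ d_i = −m·d_o.
1/f = 1/d_o + 1/d_i = 1/d_o − 1/(m·d_o) = (1 − 1/m)/d_o, so d_o = f(1 − 1/m) = (72.00)(1 − 1/(-3.2)) = 94.5 cm.

94.5 cm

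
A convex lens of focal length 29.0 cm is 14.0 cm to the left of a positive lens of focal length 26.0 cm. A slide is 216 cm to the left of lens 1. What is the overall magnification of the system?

m = -0.0886

Lens 1: 1/d_i1 = 1/(29.0) − 1/(216) = 0.02985, so d_i1 = 33.50 cm; m₁ = −d_i1/d_o1 = -0.1551.
d_o2 = 14.0 − (33.50) = -19.50 cm (virtual object).
Lens 2: 1/d_i2 = 1/(26.0) − 1/(-19.50) = 0.08974, so d_i2 = 11.14 cm; m₂ = −d_i2/d_o2 = +0.5714.
m = m₁·m₂ = (-0.1551)(+0.5714) = -0.0886.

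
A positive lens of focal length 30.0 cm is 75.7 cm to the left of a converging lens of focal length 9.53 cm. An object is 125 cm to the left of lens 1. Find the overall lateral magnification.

m = +0.113

Lens 1: 1/d_i1 = 1/(30.0) − 1/(125) = 0.02533, so d_i1 = 39.47 cm; m₁ = −d_i1/d_o1 = -0.3158.
d_o2 = 75.7 − (39.47) = 36.23 cm.
Lens 2: 1/d_i2 = 1/(9.53) − 1/(36.23) = 0.07733, so d_i2 = 12.93 cm; m₂ = −d_i2/d_o2 = -0.3569.
m = m₁·m₂ = (-0.3158)(-0.3569) = +0.113.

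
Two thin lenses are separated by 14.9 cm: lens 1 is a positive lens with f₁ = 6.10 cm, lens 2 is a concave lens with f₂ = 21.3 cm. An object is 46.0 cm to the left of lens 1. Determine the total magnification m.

m = -0.112

Lens 1: 1/d_i1 = 1/(6.10) − 1/(46.0) = 0.1422, so d_i1 = 7.033 cm; m₁ = −d_i1/d_o1 = -0.1529.
d_o2 = 14.9 − (7.033) = 7.867 cm.
f₂ = −21.3 cm (diverging).
Lens 2: 1/d_i2 = 1/(-21.3) − 1/(7.867) = -0.1741, so d_i2 = -5.745 cm; m₂ = −d_i2/d_o2 = +0.7303.
m = m₁·m₂ = (-0.1529)(+0.7303) = -0.112.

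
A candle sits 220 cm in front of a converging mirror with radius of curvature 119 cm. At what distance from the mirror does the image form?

f = R/2 = 119/2 = 59.50 cm.
Mirror equation: 1/s_i = 1/f − 1/s_o = 1/(59.50) − 1/(220) = 0.01681 − 0.004545 = 0.01226, so s_i = 81.6 cm.
The image is real, inverted and reduced, in front of the mirror.

81.6 cm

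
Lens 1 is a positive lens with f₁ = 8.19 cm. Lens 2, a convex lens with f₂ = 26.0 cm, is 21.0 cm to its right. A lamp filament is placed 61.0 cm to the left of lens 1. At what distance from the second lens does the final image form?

Lens 1: 1/d_i1 = 1/f₁ − 1/d_o1 = 1/(8.19) − 1/(61.0) = 0.1057, so d_i1 = 9.460 cm.
The intermediate image is 9.460 cm to the right of lens 1, which is 21.0 − (9.460) = 11.54 cm to the left of lens 2, so d_o2 = +11.54 cm.
Lens 2: 1/d_i2 = 1/f₂ − 1/d_o2 = 1/(26.0) − 1/(11.54) = -0.04819, so d_i2 = -20.7 cm.
The final image is virtual, 20.7 cm to the left of lens 2 (overall magnification ≈ -0.28).

20.7 cm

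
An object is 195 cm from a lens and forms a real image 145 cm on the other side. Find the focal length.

f = 83.2 cm (converging)

Real image ⇒ d_i = +145 cm.
1/f = 1/d_o + 1/d_i = 1/(195) + 1/(145) = 0.01202, so f = 83.2 cm.
Since f is positive, the lens is converging.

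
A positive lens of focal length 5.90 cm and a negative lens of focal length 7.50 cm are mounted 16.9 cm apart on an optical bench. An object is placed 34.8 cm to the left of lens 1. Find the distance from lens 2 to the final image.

Lens 1: 1/d_i1 = 1/f₁ − 1/d_o1 = 1/(5.90) − 1/(34.8) = 0.1408, so d_i1 = 7.104 cm.
The intermediate image is 7.104 cm to the right of lens 1, which is 16.9 − (7.104) = 9.796 cm to the left of lens 2, so d_o2 = +9.796 cm.
Lens 2 is diverging, so f₂ = −7.50 cm.
Lens 2: 1/d_i2 = 1/f₂ − 1/d_o2 = 1/(-7.50) − 1/(9.796) = -0.2354, so d_i2 = -4.25 cm.
The final image is virtual, 4.25 cm to the left of lens 2 (overall magnification ≈ -0.089).

4.25 cm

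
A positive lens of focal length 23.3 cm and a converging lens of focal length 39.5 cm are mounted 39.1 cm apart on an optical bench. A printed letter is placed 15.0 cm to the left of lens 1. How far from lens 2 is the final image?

76.9 cm

Lens 1: 1/d_i1 = 1/f₁ − 1/d_o1 = 1/(23.3) − 1/(15.0) = -0.02375, so d_i1 = -42.11 cm.
The intermediate image is 42.11 cm to the left of lens 1 (virtual), which is 39.1 − (-42.11) = 81.21 cm to the left of lens 2, so d_o2 = +81.21 cm.
Lens 2: 1/d_i2 = 1/f₂ − 1/d_o2 = 1/(39.5) − 1/(81.21) = 0.01300, so d_i2 = 76.9 cm.
The final image is real, 76.9 cm to the right of lens 2 (overall magnification ≈ -2.7).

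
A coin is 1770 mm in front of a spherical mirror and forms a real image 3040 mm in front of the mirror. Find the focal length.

f = 1120 mm (concave)

Real image ⇒ d_i = +3040 mm.
1/f = 1/d_o + 1/d_i = 1/(1770) + 1/(3040) = 0.0008939, so f = 1120 mm.
Since f is positive, the spherical mirror is concave.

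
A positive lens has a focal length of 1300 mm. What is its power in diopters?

f = 130 cm = 1.30 m.
P = 1/f = 1/(1.30 m) = +0.769 D.

P = +0.769 D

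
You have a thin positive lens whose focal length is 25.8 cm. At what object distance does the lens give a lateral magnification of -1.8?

m = −d_i/d_o ⇒ d_i = −m·d_o.
1/f = 1/d_o + 1/d_i = 1/d_o − 1/(m·d_o) = (1 − 1/m)/d_o, so d_o = f(1 − 1/m) = (25.80)(1 − 1/(-1.8)) = 40.1 cm.

40.1 cm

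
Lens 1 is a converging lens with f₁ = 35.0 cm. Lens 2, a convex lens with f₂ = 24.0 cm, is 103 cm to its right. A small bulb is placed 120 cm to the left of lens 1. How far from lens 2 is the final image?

43.5 cm

Lens 1: 1/d_i1 = 1/f₁ − 1/d_o1 = 1/(35.0) − 1/(120) = 0.02024, so d_i1 = 49.41 cm.
The intermediate image is 49.41 cm to the right of lens 1, which is 103 − (49.41) = 53.59 cm to the left of lens 2, so d_o2 = +53.59 cm.
Lens 2: 1/d_i2 = 1/f₂ − 1/d_o2 = 1/(24.0) − 1/(53.59) = 0.02301, so d_i2 = 43.5 cm.
The final image is real, 43.5 cm to the right of lens 2 (overall magnification ≈ 0.33).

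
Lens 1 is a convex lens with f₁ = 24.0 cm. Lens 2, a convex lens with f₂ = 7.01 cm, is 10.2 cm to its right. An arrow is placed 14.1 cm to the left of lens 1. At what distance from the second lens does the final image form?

Lens 1: 1/d_i1 = 1/f₁ − 1/d_o1 = 1/(24.0) − 1/(14.1) = -0.02926, so d_i1 = -34.18 cm.
The intermediate image is 34.18 cm to the left of lens 1 (virtual), which is 10.2 − (-34.18) = 44.38 cm to the left of lens 2, so d_o2 = +44.38 cm.
Lens 2: 1/d_i2 = 1/f₂ − 1/d_o2 = 1/(7.01) − 1/(44.38) = 0.1201, so d_i2 = 8.32 cm.
The final image is real, 8.32 cm to the right of lens 2 (overall magnification ≈ -0.45).

8.32 cm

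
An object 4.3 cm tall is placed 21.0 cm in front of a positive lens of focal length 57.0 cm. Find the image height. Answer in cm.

1/d_i = 1/f − 1/d_o = 1/(57.00) − 1/(21.0) = -0.03008, so d_i = -33.25 cm.
m = −d_i/d_o = +1.583.
|h_i| = |m|·h_o = 1.583 × 4.3 = 6.81 cm. The image is virtual, upright and enlarged, on the same side as the object.

6.81 cm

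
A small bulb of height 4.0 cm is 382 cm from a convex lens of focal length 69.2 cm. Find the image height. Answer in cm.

0.885 cm

1/d_i = 1/f − 1/d_o = 1/(69.20) − 1/(382) = 0.01183, so d_i = 84.51 cm.
m = −d_i/d_o = -0.2212.
|h_i| = |m|·h_o = 0.2212 × 4.0 = 0.885 cm. The image is real, inverted and reduced, on the far side of the lens.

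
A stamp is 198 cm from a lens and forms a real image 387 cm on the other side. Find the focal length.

Real image ⇒ d_i = +387 cm.
1/f = 1/d_o + 1/d_i = 1/(198) + 1/(387) = 0.007634, so f = 131 cm.
Since f is positive, the lens is converging.

f = 131 cm (converging)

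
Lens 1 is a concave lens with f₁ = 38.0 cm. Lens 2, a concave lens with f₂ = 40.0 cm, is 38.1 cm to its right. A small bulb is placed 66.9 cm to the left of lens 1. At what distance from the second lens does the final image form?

Lens 1 is diverging, so f₁ = −38.0 cm.
Lens 1: 1/d_i1 = 1/f₁ − 1/d_o1 = 1/(-38.0) − 1/(66.9) = -0.04126, so d_i1 = -24.23 cm.
The intermediate image is 24.23 cm to the left of lens 1 (virtual), which is 38.1 − (-24.23) = 62.33 cm to the left of lens 2, so d_o2 = +62.33 cm.
Lens 2 is diverging, so f₂ = −40.0 cm.
Lens 2: 1/d_i2 = 1/f₂ − 1/d_o2 = 1/(-40.0) − 1/(62.33) = -0.04104, so d_i2 = -24.4 cm.
The final image is virtual, 24.4 cm to the left of lens 2 (overall magnification ≈ 0.14).

24.4 cm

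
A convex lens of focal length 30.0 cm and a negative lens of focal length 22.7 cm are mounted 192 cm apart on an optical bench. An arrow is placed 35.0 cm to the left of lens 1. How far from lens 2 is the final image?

Lens 1: 1/d_i1 = 1/f₁ − 1/d_o1 = 1/(30.0) − 1/(35.0) = 0.004762, so d_i1 = 210.0 cm.
The intermediate image is 210.0 cm to the right of lens 1, which lies 18.00 cm to the right of lens 2 — a virtual object — so d_o2 = −18.00 cm.
Lens 2 is diverging, so f₂ = −22.7 cm.
Lens 2: 1/d_i2 = 1/f₂ − 1/d_o2 = 1/(-22.7) − 1/(-18.00) = 0.01150, so d_i2 = 86.9 cm.
The final image is real, 86.9 cm to the right of lens 2 (overall magnification ≈ -29).

86.9 cm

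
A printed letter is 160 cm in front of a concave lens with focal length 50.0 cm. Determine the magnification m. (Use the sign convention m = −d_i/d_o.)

m = +0.238

For a concave lens, f = -50.0 cm.
1/d_i = 1/f − 1/d_o = 1/(-50.00) − 1/(160) = -0.02625, so d_i = -38.10 cm.
m = −d_i/d_o = −(-38.10)/(160) = +0.238.
The image is virtual, upright and reduced, on the same side as the object.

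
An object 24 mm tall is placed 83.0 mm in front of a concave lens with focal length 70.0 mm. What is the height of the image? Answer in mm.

11.0 mm

For a concave lens, f = -70.0 mm.
1/d_i = 1/f − 1/d_o = 1/(-70.00) − 1/(83.0) = -0.02633, so d_i = -37.97 mm.
m = −d_i/d_o = +0.4575.
|h_i| = |m|·h_o = 0.4575 × 24 = 11.0 mm. The image is virtual, upright and reduced, on the same side as the object.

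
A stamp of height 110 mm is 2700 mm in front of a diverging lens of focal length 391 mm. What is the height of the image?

13.9 mm

For a diverging lens, f = -391 mm.
1/d_i = 1/f − 1/d_o = 1/(-391.0) − 1/(2700) = -0.002928, so d_i = -341.5 mm.
m = −d_i/d_o = +0.1265.
|h_i| = |m|·h_o = 0.1265 × 110 = 13.9 mm. The image is virtual, upright and reduced, on the same side as the object.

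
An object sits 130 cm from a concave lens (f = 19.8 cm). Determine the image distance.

17.2 cm

For a concave lens, f = -19.8 cm.
Lens equation: 1/s_i = 1/f − 1/s_o = 1/(-19.80) − 1/(130) = -0.05051 − 0.007692 = -0.05820, so s_i = -17.2 cm.
The image is virtual, upright and reduced, on the same side as the object.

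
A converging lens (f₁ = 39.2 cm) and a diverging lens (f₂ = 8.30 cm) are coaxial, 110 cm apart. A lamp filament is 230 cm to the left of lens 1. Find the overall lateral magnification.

m = -0.0240

Lens 1: 1/d_i1 = 1/(39.2) − 1/(230) = 0.02116, so d_i1 = 47.25 cm; m₁ = −d_i1/d_o1 = -0.2054.
d_o2 = 110 − (47.25) = 62.75 cm.
f₂ = −8.30 cm (diverging).
Lens 2: 1/d_i2 = 1/(-8.30) − 1/(62.75) = -0.1364, so d_i2 = -7.330 cm; m₂ = −d_i2/d_o2 = +0.1168.
m = m₁·m₂ = (-0.2054)(+0.1168) = -0.0240.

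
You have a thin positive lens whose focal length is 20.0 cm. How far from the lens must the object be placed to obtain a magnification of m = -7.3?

m = −d_i/d_o ⇒ d_i = −m·d_o.
1/f = 1/d_o + 1/d_i = 1/d_o − 1/(m·d_o) = (1 − 1/m)/d_o, so d_o = f(1 − 1/m) = (20.00)(1 − 1/(-7.3)) = 22.7 cm.

22.7 cm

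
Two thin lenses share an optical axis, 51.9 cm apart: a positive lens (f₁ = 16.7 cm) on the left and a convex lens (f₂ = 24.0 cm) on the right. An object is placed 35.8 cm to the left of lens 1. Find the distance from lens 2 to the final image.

145 cm

Lens 1: 1/d_i1 = 1/f₁ − 1/d_o1 = 1/(16.7) − 1/(35.8) = 0.03195, so d_i1 = 31.30 cm.
The intermediate image is 31.30 cm to the right of lens 1, which is 51.9 − (31.30) = 20.60 cm to the left of lens 2, so d_o2 = +20.60 cm.
Lens 2: 1/d_i2 = 1/f₂ − 1/d_o2 = 1/(24.0) − 1/(20.60) = -0.006877, so d_i2 = -145 cm.
The final image is virtual, 145 cm to the left of lens 2 (overall magnification ≈ -6.2).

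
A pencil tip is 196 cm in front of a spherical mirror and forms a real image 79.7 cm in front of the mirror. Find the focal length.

f = 56.7 cm (concave)

Real image ⇒ d_i = +79.7 cm.
1/f = 1/d_o + 1/d_i = 1/(196) + 1/(79.7) = 0.01765, so f = 56.7 cm.
Since f is positive, the spherical mirror is concave.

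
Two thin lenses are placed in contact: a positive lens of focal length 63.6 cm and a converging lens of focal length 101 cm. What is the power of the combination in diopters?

P = +2.56 D

P₁ = 1/f₁ = 1/(0.636 m) = +1.572 D; P₂ = 1/f₂ = 1/(1.01 m) = +0.9901 D.
For thin lenses in contact, P = P₁ + P₂ = (+1.572) + (+0.9901) = +2.56 D.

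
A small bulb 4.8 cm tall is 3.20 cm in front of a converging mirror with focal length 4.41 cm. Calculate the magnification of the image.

1/d_i = 1/f − 1/d_o = 1/(4.410) − 1/(3.20) = -0.08574, so d_i = -11.66 cm.
m = −d_i/d_o = −(-11.66)/(3.20) = +3.64.
The image is virtual, upright and enlarged, behind the mirror.

m = +3.64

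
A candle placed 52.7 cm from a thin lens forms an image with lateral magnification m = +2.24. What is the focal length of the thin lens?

m = −d_i/d_o ⇒ d_i = −m·d_o = −(+2.24)·(52.7) = -118.0 cm.
1/f = 1/d_o + 1/d_i = 1/(52.7) + 1/(-118.0) = 0.01050, so f = 95.2 cm.
Since f is positive, the thin lens is converging.

f = 95.2 cm (converging)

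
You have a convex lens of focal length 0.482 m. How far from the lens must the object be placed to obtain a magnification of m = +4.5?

0.375 m

m = −d_i/d_o ⇒ d_i = −m·d_o.
1/f = 1/d_o + 1/d_i = 1/d_o − 1/(m·d_o) = (1 − 1/m)/d_o, so d_o = f(1 − 1/m) = (0.4820)(1 − 1/(+4.5)) = 0.375 m.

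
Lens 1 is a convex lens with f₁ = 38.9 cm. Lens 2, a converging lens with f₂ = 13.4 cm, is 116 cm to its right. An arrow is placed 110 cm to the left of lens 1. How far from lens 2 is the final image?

Lens 1: 1/d_i1 = 1/f₁ − 1/d_o1 = 1/(38.9) − 1/(110) = 0.01662, so d_i1 = 60.18 cm.
The intermediate image is 60.18 cm to the right of lens 1, which is 116 − (60.18) = 55.82 cm to the left of lens 2, so d_o2 = +55.82 cm.
Lens 2: 1/d_i2 = 1/f₂ − 1/d_o2 = 1/(13.4) − 1/(55.82) = 0.05671, so d_i2 = 17.6 cm.
The final image is real, 17.6 cm to the right of lens 2 (overall magnification ≈ 0.17).

17.6 cm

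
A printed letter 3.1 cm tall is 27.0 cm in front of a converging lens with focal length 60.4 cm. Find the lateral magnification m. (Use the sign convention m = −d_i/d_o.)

m = +1.81

1/d_i = 1/f − 1/d_o = 1/(60.40) − 1/(27.0) = -0.02048, so d_i = -48.83 cm.
m = −d_i/d_o = −(-48.83)/(27.0) = +1.81.
The image is virtual, upright and enlarged, on the same side as the object.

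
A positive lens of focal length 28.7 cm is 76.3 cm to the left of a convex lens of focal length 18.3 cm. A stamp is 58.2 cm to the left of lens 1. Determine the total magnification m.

Lens 1: 1/d_i1 = 1/(28.7) − 1/(58.2) = 0.01766, so d_i1 = 56.62 cm; m₁ = −d_i1/d_o1 = -0.9729.
d_o2 = 76.3 − (56.62) = 19.68 cm.
Lens 2: 1/d_i2 = 1/(18.3) − 1/(19.68) = 0.003832, so d_i2 = 261.0 cm; m₂ = −d_i2/d_o2 = -13.26.
m = m₁·m₂ = (-0.9729)(-13.26) = +12.9.

m = +12.9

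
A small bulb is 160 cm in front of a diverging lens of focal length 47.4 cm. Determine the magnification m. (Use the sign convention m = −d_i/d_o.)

For a diverging lens, f = -47.4 cm.
1/d_i = 1/f − 1/d_o = 1/(-47.40) − 1/(160) = -0.02735, so d_i = -36.57 cm.
m = −d_i/d_o = −(-36.57)/(160) = +0.229.
The image is virtual, upright and reduced, on the same side as the object.

m = +0.229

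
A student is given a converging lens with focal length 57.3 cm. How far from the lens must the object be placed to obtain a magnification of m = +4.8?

m = −d_i/d_o ⇒ d_i = −m·d_o.
1/f = 1/d_o + 1/d_i = 1/d_o − 1/(m·d_o) = (1 − 1/m)/d_o, so d_o = f(1 − 1/m) = (57.30)(1 − 1/(+4.8)) = 45.4 cm.

45.4 cm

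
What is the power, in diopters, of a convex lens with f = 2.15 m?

P = +0.465 D

P = 1/f = 1/(2.15 m) = +0.465 D.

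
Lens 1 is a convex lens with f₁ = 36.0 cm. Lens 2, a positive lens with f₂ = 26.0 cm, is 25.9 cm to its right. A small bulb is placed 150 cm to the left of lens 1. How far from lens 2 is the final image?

11.8 cm

Lens 1: 1/d_i1 = 1/f₁ − 1/d_o1 = 1/(36.0) − 1/(150) = 0.02111, so d_i1 = 47.37 cm.
The intermediate image is 47.37 cm to the right of lens 1, which lies 21.47 cm to the right of lens 2 — a virtual object — so d_o2 = −21.47 cm.
Lens 2: 1/d_i2 = 1/f₂ − 1/d_o2 = 1/(26.0) − 1/(-21.47) = 0.08504, so d_i2 = 11.8 cm.
The final image is real, 11.8 cm to the right of lens 2 (overall magnification ≈ -0.17).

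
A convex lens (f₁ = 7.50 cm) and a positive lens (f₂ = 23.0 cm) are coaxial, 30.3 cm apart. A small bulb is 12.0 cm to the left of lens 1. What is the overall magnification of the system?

m = -3.02

Lens 1: 1/d_i1 = 1/(7.50) − 1/(12.0) = 0.05000, so d_i1 = 20.00 cm; m₁ = −d_i1/d_o1 = -1.667.
d_o2 = 30.3 − (20.00) = 10.30 cm.
Lens 2: 1/d_i2 = 1/(23.0) − 1/(10.30) = -0.05361, so d_i2 = -18.65 cm; m₂ = −d_i2/d_o2 = +1.811.
m = m₁·m₂ = (-1.667)(+1.811) = -3.02.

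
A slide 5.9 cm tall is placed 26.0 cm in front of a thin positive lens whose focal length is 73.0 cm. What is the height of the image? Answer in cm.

1/d_i = 1/f − 1/d_o = 1/(73.00) − 1/(26.0) = -0.02476, so d_i = -40.38 cm.
m = −d_i/d_o = +1.553.
|h_i| = |m|·h_o = 1.553 × 5.9 = 9.16 cm. The image is virtual, upright and enlarged, on the same side as the object.

9.16 cm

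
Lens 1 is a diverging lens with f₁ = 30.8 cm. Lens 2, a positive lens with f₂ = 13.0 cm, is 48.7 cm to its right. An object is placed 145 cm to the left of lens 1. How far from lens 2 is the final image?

15.8 cm

Lens 1 is diverging, so f₁ = −30.8 cm.
Lens 1: 1/d_i1 = 1/f₁ − 1/d_o1 = 1/(-30.8) − 1/(145) = -0.03936, so d_i1 = -25.40 cm.
The intermediate image is 25.40 cm to the left of lens 1 (virtual), which is 48.7 − (-25.40) = 74.10 cm to the left of lens 2, so d_o2 = +74.10 cm.
Lens 2: 1/d_i2 = 1/f₂ − 1/d_o2 = 1/(13.0) − 1/(74.10) = 0.06343, so d_i2 = 15.8 cm.
The final image is real, 15.8 cm to the right of lens 2 (overall magnification ≈ -0.037).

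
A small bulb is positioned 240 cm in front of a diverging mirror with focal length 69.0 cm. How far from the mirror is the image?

53.6 cm

For a diverging mirror, f = -69.0 cm.
Mirror equation: 1/s_i = 1/f − 1/s_o = 1/(-69.00) − 1/(240) = -0.01449 − 0.004167 = -0.01866, so s_i = -53.6 cm.
The image is virtual, upright and reduced, behind the mirror.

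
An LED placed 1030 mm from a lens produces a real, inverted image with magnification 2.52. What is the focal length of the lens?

f = 737 mm (converging)

m = −d_i/d_o ⇒ d_i = −m·d_o = −(-2.52)·(1030) = 2596 mm.
1/f = 1/d_o + 1/d_i = 1/(1030) + 1/(2596) = 0.001356, so f = 737 mm.
Since f is positive, the lens is converging.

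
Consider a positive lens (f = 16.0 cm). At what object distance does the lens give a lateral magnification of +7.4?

m = −d_i/d_o ⇒ d_i = −m·d_o.
1/f = 1/d_o + 1/d_i = 1/d_o − 1/(m·d_o) = (1 − 1/m)/d_o, so d_o = f(1 − 1/m) = (16.00)(1 − 1/(+7.4)) = 13.8 cm.

13.8 cm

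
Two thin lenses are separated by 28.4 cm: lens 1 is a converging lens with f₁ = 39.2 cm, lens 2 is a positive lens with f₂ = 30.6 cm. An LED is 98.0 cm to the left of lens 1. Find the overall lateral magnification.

m = -0.302

Lens 1: 1/d_i1 = 1/(39.2) − 1/(98.0) = 0.01531, so d_i1 = 65.33 cm; m₁ = −d_i1/d_o1 = -0.6666.
d_o2 = 28.4 − (65.33) = -36.93 cm (virtual object).
Lens 2: 1/d_i2 = 1/(30.6) − 1/(-36.93) = 0.05976, so d_i2 = 16.73 cm; m₂ = −d_i2/d_o2 = +0.4531.
m = m₁·m₂ = (-0.6666)(+0.4531) = -0.302.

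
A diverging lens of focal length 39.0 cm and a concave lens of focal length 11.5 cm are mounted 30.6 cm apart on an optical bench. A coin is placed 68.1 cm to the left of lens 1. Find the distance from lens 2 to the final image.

9.52 cm

Lens 1 is diverging, so f₁ = −39.0 cm.
Lens 1: 1/d_i1 = 1/f₁ − 1/d_o1 = 1/(-39.0) − 1/(68.1) = -0.04033, so d_i1 = -24.80 cm.
The intermediate image is 24.80 cm to the left of lens 1 (virtual), which is 30.6 − (-24.80) = 55.40 cm to the left of lens 2, so d_o2 = +55.40 cm.
Lens 2 is diverging, so f₂ = −11.5 cm.
Lens 2: 1/d_i2 = 1/f₂ − 1/d_o2 = 1/(-11.5) − 1/(55.40) = -0.1050, so d_i2 = -9.52 cm.
The final image is virtual, 9.52 cm to the left of lens 2 (overall magnification ≈ 0.063).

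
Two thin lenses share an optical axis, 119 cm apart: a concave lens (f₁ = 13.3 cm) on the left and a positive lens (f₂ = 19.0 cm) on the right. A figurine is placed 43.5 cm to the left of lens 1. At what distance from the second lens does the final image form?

Lens 1 is diverging, so f₁ = −13.3 cm.
Lens 1: 1/d_i1 = 1/f₁ − 1/d_o1 = 1/(-13.3) − 1/(43.5) = -0.09818, so d_i1 = -10.19 cm.
The intermediate image is 10.19 cm to the left of lens 1 (virtual), which is 119 − (-10.19) = 129.2 cm to the left of lens 2, so d_o2 = +129.2 cm.
Lens 2: 1/d_i2 = 1/f₂ − 1/d_o2 = 1/(19.0) − 1/(129.2) = 0.04489, so d_i2 = 22.3 cm.
The final image is real, 22.3 cm to the right of lens 2 (overall magnification ≈ -0.040).

22.3 cm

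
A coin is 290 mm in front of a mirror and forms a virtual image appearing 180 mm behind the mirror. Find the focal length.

f = -475 mm (convex)

Virtual image ⇒ d_i = −180 mm.
1/f = 1/d_o + 1/d_i = 1/(290) + 1/(-180) = -0.002107, so f = -475 mm.
Since f is negative, the mirror is convex.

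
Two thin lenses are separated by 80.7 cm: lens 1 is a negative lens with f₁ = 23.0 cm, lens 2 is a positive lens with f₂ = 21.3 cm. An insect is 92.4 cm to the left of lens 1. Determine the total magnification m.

f₁ = −23.0 cm (diverging).
Lens 1: 1/d_i1 = 1/(-23.0) − 1/(92.4) = -0.05430, so d_i1 = -18.42 cm; m₁ = −d_i1/d_o1 = +0.1994.
d_o2 = 80.7 − (-18.42) = 99.12 cm.
Lens 2: 1/d_i2 = 1/(21.3) − 1/(99.12) = 0.03686, so d_i2 = 27.13 cm; m₂ = −d_i2/d_o2 = -0.2737.
m = m₁·m₂ = (+0.1994)(-0.2737) = -0.0546.

m = -0.0546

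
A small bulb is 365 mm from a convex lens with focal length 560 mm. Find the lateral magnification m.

1/d_i = 1/f − 1/d_o = 1/(560.0) − 1/(365) = -0.0009540, so d_i = -1048 mm.
m = −d_i/d_o = −(-1048)/(365) = +2.87.
The image is virtual, upright and enlarged, on the same side as the object.

m = +2.87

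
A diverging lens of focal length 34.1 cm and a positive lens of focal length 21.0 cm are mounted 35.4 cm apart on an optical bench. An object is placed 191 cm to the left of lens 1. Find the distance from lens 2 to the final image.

31.2 cm

Lens 1 is diverging, so f₁ = −34.1 cm.
Lens 1: 1/d_i1 = 1/f₁ − 1/d_o1 = 1/(-34.1) − 1/(191) = -0.03456, so d_i1 = -28.93 cm.
The intermediate image is 28.93 cm to the left of lens 1 (virtual), which is 35.4 − (-28.93) = 64.33 cm to the left of lens 2, so d_o2 = +64.33 cm.
Lens 2: 1/d_i2 = 1/f₂ − 1/d_o2 = 1/(21.0) − 1/(64.33) = 0.03207, so d_i2 = 31.2 cm.
The final image is real, 31.2 cm to the right of lens 2 (overall magnification ≈ -0.073).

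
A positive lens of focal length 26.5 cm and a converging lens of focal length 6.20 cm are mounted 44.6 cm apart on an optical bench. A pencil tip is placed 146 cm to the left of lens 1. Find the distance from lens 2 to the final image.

Lens 1: 1/d_i1 = 1/f₁ − 1/d_o1 = 1/(26.5) − 1/(146) = 0.03089, so d_i1 = 32.38 cm.
The intermediate image is 32.38 cm to the right of lens 1, which is 44.6 − (32.38) = 12.22 cm to the left of lens 2, so d_o2 = +12.22 cm.
Lens 2: 1/d_i2 = 1/f₂ − 1/d_o2 = 1/(6.20) − 1/(12.22) = 0.07946, so d_i2 = 12.6 cm.
The final image is real, 12.6 cm to the right of lens 2 (overall magnification ≈ 0.23).

12.6 cm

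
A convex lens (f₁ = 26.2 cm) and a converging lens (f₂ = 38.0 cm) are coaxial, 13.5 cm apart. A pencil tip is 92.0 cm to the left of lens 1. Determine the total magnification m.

Lens 1: 1/d_i1 = 1/(26.2) − 1/(92.0) = 0.02730, so d_i1 = 36.63 cm; m₁ = −d_i1/d_o1 = -0.3982.
d_o2 = 13.5 − (36.63) = -23.13 cm (virtual object).
Lens 2: 1/d_i2 = 1/(38.0) − 1/(-23.13) = 0.06955, so d_i2 = 14.38 cm; m₂ = −d_i2/d_o2 = +0.6216.
m = m₁·m₂ = (-0.3982)(+0.6216) = -0.248.

m = -0.248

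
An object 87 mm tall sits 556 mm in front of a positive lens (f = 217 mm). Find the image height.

55.7 mm

1/d_i = 1/f − 1/d_o = 1/(217.0) − 1/(556) = 0.002810, so d_i = 355.9 mm.
m = −d_i/d_o = -0.6401.
|h_i| = |m|·h_o = 0.6401 × 87 = 55.7 mm. The image is real, inverted and reduced, on the far side of the lens.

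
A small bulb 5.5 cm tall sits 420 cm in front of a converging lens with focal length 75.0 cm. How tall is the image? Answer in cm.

1/d_i = 1/f − 1/d_o = 1/(75.00) − 1/(420) = 0.01095, so d_i = 91.30 cm.
m = −d_i/d_o = -0.2174.
|h_i| = |m|·h_o = 0.2174 × 5.5 = 1.20 cm. The image is real, inverted and reduced, on the far side of the lens.

1.20 cm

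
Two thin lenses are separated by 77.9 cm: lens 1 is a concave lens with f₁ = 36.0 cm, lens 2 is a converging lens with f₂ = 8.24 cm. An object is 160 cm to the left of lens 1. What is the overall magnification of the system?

m = -0.0153

f₁ = −36.0 cm (diverging).
Lens 1: 1/d_i1 = 1/(-36.0) − 1/(160) = -0.03403, so d_i1 = -29.39 cm; m₁ = −d_i1/d_o1 = +0.1837.
d_o2 = 77.9 − (-29.39) = 107.3 cm.
Lens 2: 1/d_i2 = 1/(8.24) − 1/(107.3) = 0.1120, so d_i2 = 8.925 cm; m₂ = −d_i2/d_o2 = -0.08318.
m = m₁·m₂ = (+0.1837)(-0.08318) = -0.0153.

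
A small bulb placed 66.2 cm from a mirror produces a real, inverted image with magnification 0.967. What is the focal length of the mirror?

m = −d_i/d_o ⇒ d_i = −m·d_o = −(-0.967)·(66.2) = 64.02 cm.
1/f = 1/d_o + 1/d_i = 1/(66.2) + 1/(64.02) = 0.03073, so f = 32.5 cm.
Since f is positive, the mirror is concave.

f = 32.5 cm (concave)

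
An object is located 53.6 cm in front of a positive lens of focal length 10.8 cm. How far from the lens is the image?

13.5 cm

Thin-lens equation: 1/d_i = 1/f − 1/d_o = 1/(10.80) − 1/(53.6) = 0.09259 − 0.01866 = 0.07394, so d_i = 13.5 cm.
The image is real, inverted and reduced, on the far side of the lens.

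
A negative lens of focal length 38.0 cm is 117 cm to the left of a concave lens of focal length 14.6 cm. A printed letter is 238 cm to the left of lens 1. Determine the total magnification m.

f₁ = −38.0 cm (diverging).
Lens 1: 1/d_i1 = 1/(-38.0) − 1/(238) = -0.03052, so d_i1 = -32.77 cm; m₁ = −d_i1/d_o1 = +0.1377.
d_o2 = 117 − (-32.77) = 149.8 cm.
f₂ = −14.6 cm (diverging).
Lens 2: 1/d_i2 = 1/(-14.6) − 1/(149.8) = -0.07517, so d_i2 = -13.30 cm; m₂ = −d_i2/d_o2 = +0.08881.
m = m₁·m₂ = (+0.1377)(+0.08881) = +0.0122.

m = +0.0122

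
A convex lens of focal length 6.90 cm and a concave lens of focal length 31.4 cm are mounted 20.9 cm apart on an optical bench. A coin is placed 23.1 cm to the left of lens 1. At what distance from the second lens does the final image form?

8.18 cm

Lens 1: 1/d_i1 = 1/f₁ − 1/d_o1 = 1/(6.90) − 1/(23.1) = 0.1016, so d_i1 = 9.839 cm.
The intermediate image is 9.839 cm to the right of lens 1, which is 20.9 − (9.839) = 11.06 cm to the left of lens 2, so d_o2 = +11.06 cm.
Lens 2 is diverging, so f₂ = −31.4 cm.
Lens 2: 1/d_i2 = 1/f₂ − 1/d_o2 = 1/(-31.4) − 1/(11.06) = -0.1223, so d_i2 = -8.18 cm.
The final image is virtual, 8.18 cm to the left of lens 2 (overall magnification ≈ -0.31).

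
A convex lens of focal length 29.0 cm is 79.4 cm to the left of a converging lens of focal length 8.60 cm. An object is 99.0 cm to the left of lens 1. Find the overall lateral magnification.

m = +0.120

Lens 1: 1/d_i1 = 1/(29.0) − 1/(99.0) = 0.02438, so d_i1 = 41.01 cm; m₁ = −d_i1/d_o1 = -0.4142.
d_o2 = 79.4 − (41.01) = 38.39 cm.
Lens 2: 1/d_i2 = 1/(8.60) − 1/(38.39) = 0.09023, so d_i2 = 11.08 cm; m₂ = −d_i2/d_o2 = -0.2887.
m = m₁·m₂ = (-0.4142)(-0.2887) = +0.120.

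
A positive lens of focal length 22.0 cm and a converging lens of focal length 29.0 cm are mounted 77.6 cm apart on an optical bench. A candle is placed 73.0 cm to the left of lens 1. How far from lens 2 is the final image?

Lens 1: 1/d_i1 = 1/f₁ − 1/d_o1 = 1/(22.0) − 1/(73.0) = 0.03176, so d_i1 = 31.49 cm.
The intermediate image is 31.49 cm to the right of lens 1, which is 77.6 − (31.49) = 46.11 cm to the left of lens 2, so d_o2 = +46.11 cm.
Lens 2: 1/d_i2 = 1/f₂ − 1/d_o2 = 1/(29.0) − 1/(46.11) = 0.01280, so d_i2 = 78.2 cm.
The final image is real, 78.2 cm to the right of lens 2 (overall magnification ≈ 0.73).

78.2 cm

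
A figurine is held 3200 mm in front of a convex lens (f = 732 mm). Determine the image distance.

949 mm

Thin-lens equation: 1/v = 1/f − 1/u = 1/(732.0) − 1/(3200) = 0.001366 − 0.0003125 = 0.001054, so v = 949 mm.
The image is real, inverted and reduced, on the far side of the lens.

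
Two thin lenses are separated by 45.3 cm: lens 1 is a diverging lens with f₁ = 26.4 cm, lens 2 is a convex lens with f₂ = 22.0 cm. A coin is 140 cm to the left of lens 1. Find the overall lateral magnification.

f₁ = −26.4 cm (diverging).
Lens 1: 1/d_i1 = 1/(-26.4) − 1/(140) = -0.04502, so d_i1 = -22.21 cm; m₁ = −d_i1/d_o1 = +0.1586.
d_o2 = 45.3 − (-22.21) = 67.51 cm.
Lens 2: 1/d_i2 = 1/(22.0) − 1/(67.51) = 0.03064, so d_i2 = 32.64 cm; m₂ = −d_i2/d_o2 = -0.4834.
m = m₁·m₂ = (+0.1586)(-0.4834) = -0.0767.

m = -0.0767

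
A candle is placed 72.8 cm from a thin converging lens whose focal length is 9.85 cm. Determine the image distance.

11.4 cm

Thin-lens equation: 1/s_i = 1/f − 1/s_o = 1/(9.850) − 1/(72.8) = 0.1015 − 0.01374 = 0.08779, so s_i = 11.4 cm.
The image is real, inverted and reduced, on the far side of the lens.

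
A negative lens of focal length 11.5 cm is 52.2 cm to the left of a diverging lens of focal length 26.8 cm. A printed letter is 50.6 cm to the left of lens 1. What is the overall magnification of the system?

m = +0.0562

f₁ = −11.5 cm (diverging).
Lens 1: 1/d_i1 = 1/(-11.5) − 1/(50.6) = -0.1067, so d_i1 = -9.370 cm; m₁ = −d_i1/d_o1 = +0.1852.
d_o2 = 52.2 − (-9.370) = 61.57 cm.
f₂ = −26.8 cm (diverging).
Lens 2: 1/d_i2 = 1/(-26.8) − 1/(61.57) = -0.05356, so d_i2 = -18.67 cm; m₂ = −d_i2/d_o2 = +0.3033.
m = m₁·m₂ = (+0.1852)(+0.3033) = +0.0562.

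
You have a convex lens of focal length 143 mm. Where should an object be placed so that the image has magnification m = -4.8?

173 mm

m = −d_i/d_o ⇒ d_i = −m·d_o.
1/f = 1/d_o + 1/d_i = 1/d_o − 1/(m·d_o) = (1 − 1/m)/d_o, so d_o = f(1 − 1/m) = (143.0)(1 − 1/(-4.8)) = 173 mm.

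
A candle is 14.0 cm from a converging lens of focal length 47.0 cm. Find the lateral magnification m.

m = +1.42

1/d_i = 1/f − 1/d_o = 1/(47.00) − 1/(14.0) = -0.05015, so d_i = -19.94 cm.
m = −d_i/d_o = −(-19.94)/(14.0) = +1.42.
The image is virtual, upright and enlarged, on the same side as the object.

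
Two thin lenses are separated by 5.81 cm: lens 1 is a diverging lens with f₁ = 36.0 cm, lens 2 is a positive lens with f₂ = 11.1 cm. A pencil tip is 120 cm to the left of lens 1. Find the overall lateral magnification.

f₁ = −36.0 cm (diverging).
Lens 1: 1/d_i1 = 1/(-36.0) − 1/(120) = -0.03611, so d_i1 = -27.69 cm; m₁ = −d_i1/d_o1 = +0.2308.
d_o2 = 5.81 − (-27.69) = 33.50 cm.
Lens 2: 1/d_i2 = 1/(11.1) − 1/(33.50) = 0.06024, so d_i2 = 16.60 cm; m₂ = −d_i2/d_o2 = -0.4955.
m = m₁·m₂ = (+0.2308)(-0.4955) = -0.114.

m = -0.114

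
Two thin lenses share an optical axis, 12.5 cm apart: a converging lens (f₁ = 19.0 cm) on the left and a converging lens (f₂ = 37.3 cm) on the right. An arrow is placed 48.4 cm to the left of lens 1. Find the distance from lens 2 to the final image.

12.5 cm

Lens 1: 1/d_i1 = 1/f₁ − 1/d_o1 = 1/(19.0) − 1/(48.4) = 0.03197, so d_i1 = 31.28 cm.
The intermediate image is 31.28 cm to the right of lens 1, which lies 18.78 cm to the right of lens 2 — a virtual object — so d_o2 = −18.78 cm.
Lens 2: 1/d_i2 = 1/f₂ − 1/d_o2 = 1/(37.3) − 1/(-18.78) = 0.08006, so d_i2 = 12.5 cm.
The final image is real, 12.5 cm to the right of lens 2 (overall magnification ≈ -0.43).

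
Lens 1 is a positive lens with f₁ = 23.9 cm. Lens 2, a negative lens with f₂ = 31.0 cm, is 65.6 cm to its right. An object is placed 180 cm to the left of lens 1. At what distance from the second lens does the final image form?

Lens 1: 1/d_i1 = 1/f₁ − 1/d_o1 = 1/(23.9) − 1/(180) = 0.03629, so d_i1 = 27.56 cm.
The intermediate image is 27.56 cm to the right of lens 1, which is 65.6 − (27.56) = 38.04 cm to the left of lens 2, so d_o2 = +38.04 cm.
Lens 2 is diverging, so f₂ = −31.0 cm.
Lens 2: 1/d_i2 = 1/f₂ − 1/d_o2 = 1/(-31.0) − 1/(38.04) = -0.05855, so d_i2 = -17.1 cm.
The final image is virtual, 17.1 cm to the left of lens 2 (overall magnification ≈ -0.069).

17.1 cm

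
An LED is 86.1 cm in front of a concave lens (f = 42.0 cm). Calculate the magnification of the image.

m = +0.328

For a concave lens, f = -42.0 cm.
1/d_i = 1/f − 1/d_o = 1/(-42.00) − 1/(86.1) = -0.03542, so d_i = -28.23 cm.
m = −d_i/d_o = −(-28.23)/(86.1) = +0.328.
The image is virtual, upright and reduced, on the same side as the object.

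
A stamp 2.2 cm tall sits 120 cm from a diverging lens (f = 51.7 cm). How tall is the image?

0.662 cm

For a diverging lens, f = -51.7 cm.
1/d_i = 1/f − 1/d_o = 1/(-51.70) − 1/(120) = -0.02768, so d_i = -36.13 cm.
m = −d_i/d_o = +0.3011.
|h_i| = |m|·h_o = 0.3011 × 2.2 = 0.662 cm. The image is virtual, upright and reduced, on the same side as the object.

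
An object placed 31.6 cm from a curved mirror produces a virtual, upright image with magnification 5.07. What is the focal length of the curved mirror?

m = −d_i/d_o ⇒ d_i = −m·d_o = −(+5.07)·(31.6) = -160.2 cm.
1/f = 1/d_o + 1/d_i = 1/(31.6) + 1/(-160.2) = 0.02540, so f = 39.4 cm.
Since f is positive, the curved mirror is concave.

f = 39.4 cm (concave)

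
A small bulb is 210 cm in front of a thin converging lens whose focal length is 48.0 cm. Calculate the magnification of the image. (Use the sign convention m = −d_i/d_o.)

1/d_i = 1/f − 1/d_o = 1/(48.00) − 1/(210) = 0.01607, so d_i = 62.22 cm.
m = −d_i/d_o = −(62.22)/(210) = -0.296.
The image is real, inverted and reduced, on the far side of the lens.

m = -0.296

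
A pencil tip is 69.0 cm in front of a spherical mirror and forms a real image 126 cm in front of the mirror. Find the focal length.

f = 44.6 cm (concave)

Real image ⇒ d_i = +126 cm.
1/f = 1/d_o + 1/d_i = 1/(69.0) + 1/(126) = 0.02243, so f = 44.6 cm.
Since f is positive, the spherical mirror is concave.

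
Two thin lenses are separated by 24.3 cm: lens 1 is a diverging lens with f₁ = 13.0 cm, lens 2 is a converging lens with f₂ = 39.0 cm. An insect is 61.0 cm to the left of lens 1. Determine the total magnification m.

f₁ = −13.0 cm (diverging).
Lens 1: 1/d_i1 = 1/(-13.0) − 1/(61.0) = -0.09332, so d_i1 = -10.72 cm; m₁ = −d_i1/d_o1 = +0.1757.
d_o2 = 24.3 − (-10.72) = 35.02 cm.
Lens 2: 1/d_i2 = 1/(39.0) − 1/(35.02) = -0.002914, so d_i2 = -343.2 cm; m₂ = −d_i2/d_o2 = +9.799.
m = m₁·m₂ = (+0.1757)(+9.799) = +1.72.

m = +1.72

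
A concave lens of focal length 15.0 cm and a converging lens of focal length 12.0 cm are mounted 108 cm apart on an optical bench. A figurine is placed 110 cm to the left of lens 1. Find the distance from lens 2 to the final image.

13.3 cm

Lens 1 is diverging, so f₁ = −15.0 cm.
Lens 1: 1/d_i1 = 1/f₁ − 1/d_o1 = 1/(-15.0) − 1/(110) = -0.07576, so d_i1 = -13.20 cm.
The intermediate image is 13.20 cm to the left of lens 1 (virtual), which is 108 − (-13.20) = 121.2 cm to the left of lens 2, so d_o2 = +121.2 cm.
Lens 2: 1/d_i2 = 1/f₂ − 1/d_o2 = 1/(12.0) − 1/(121.2) = 0.07508, so d_i2 = 13.3 cm.
The final image is real, 13.3 cm to the right of lens 2 (overall magnification ≈ -0.013).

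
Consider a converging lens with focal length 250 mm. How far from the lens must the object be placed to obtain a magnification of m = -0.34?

985 mm

m = −d_i/d_o ⇒ d_i = −m·d_o.
1/f = 1/d_o + 1/d_i = 1/d_o − 1/(m·d_o) = (1 − 1/m)/d_o, so d_o = f(1 − 1/m) = (250.0)(1 − 1/(-0.34)) = 985 mm.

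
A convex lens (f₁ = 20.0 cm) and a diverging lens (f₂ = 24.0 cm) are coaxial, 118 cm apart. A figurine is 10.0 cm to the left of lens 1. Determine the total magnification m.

Lens 1: 1/d_i1 = 1/(20.0) − 1/(10.0) = -0.05000, so d_i1 = -20.00 cm; m₁ = −d_i1/d_o1 = +2.000.
d_o2 = 118 − (-20.00) = 138.0 cm.
f₂ = −24.0 cm (diverging).
Lens 2: 1/d_i2 = 1/(-24.0) − 1/(138.0) = -0.04891, so d_i2 = -20.44 cm; m₂ = −d_i2/d_o2 = +0.1481.
m = m₁·m₂ = (+2.000)(+0.1481) = +0.296.

m = +0.296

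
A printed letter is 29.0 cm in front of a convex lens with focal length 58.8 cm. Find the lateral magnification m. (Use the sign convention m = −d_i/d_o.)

m = +1.97

1/d_i = 1/f − 1/d_o = 1/(58.80) − 1/(29.0) = -0.01748, so d_i = -57.22 cm.
m = −d_i/d_o = −(-57.22)/(29.0) = +1.97.
The image is virtual, upright and enlarged, on the same side as the object.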